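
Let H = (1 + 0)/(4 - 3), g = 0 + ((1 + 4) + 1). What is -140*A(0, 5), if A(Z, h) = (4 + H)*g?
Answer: -4200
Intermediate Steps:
g = 6 (g = 0 + (5 + 1) = 0 + 6 = 6)
H = 1 (H = 1/1 = 1*1 = 1)
A(Z, h) = 30 (A(Z, h) = (4 + 1)*6 = 5*6 = 30)
-140*A(0, 5) = -140*30 = -4200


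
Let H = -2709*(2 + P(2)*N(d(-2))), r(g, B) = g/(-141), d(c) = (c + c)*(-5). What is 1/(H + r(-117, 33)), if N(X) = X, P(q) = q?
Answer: -47/5347527 ≈ -8.7891e-6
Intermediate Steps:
d(c) = -10*c (d(c) = (2*c)*(-5) = -10*c)
r(g, B) = -g/141 (r(g, B) = g*(-1/141) = -g/141)
H = -113778 (H = -2709*(2 + 2*(-10*(-2))) = -2709*(2 + 2*20) = -2709*(2 + 40) = -2709*42 = -113778)
1/(H + r(-117, 33)) = 1/(-113778 - 1/141*(-117)) = 1/(-113778 + 39/47) = 1/(-5347527/47) = -47/5347527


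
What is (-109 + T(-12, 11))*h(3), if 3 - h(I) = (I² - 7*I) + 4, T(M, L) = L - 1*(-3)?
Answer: -1045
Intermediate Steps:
T(M, L) = 3 + L (T(M, L) = L + 3 = 3 + L)
h(I) = -1 - I² + 7*I (h(I) = 3 - ((I² - 7*I) + 4) = 3 - (4 + I² - 7*I) = 3 + (-4 - I² + 7*I) = -1 - I² + 7*I)
(-109 + T(-12, 11))*h(3) = (-109 + (3 + 11))*(-1 - 1*3² + 7*3) = (-109 + 14)*(-1 - 1*9 + 21) = -95*(-1 - 9 + 21) = -95*11 = -1045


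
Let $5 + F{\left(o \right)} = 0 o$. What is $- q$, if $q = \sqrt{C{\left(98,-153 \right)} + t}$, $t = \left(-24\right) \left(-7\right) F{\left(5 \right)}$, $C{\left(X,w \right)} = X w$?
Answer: $- i \sqrt{15834} \approx - 125.83 i$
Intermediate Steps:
$F{\left(o \right)} = -5$ ($F{\left(o \right)} = -5 + 0 o = -5 + 0 = -5$)
$t = -840$ ($t = \left(-24\right) \left(-7\right) \left(-5\right) = 168 \left(-5\right) = -840$)
$q = i \sqrt{15834}$ ($q = \sqrt{98 \left(-153\right) - 840} = \sqrt{-14994 - 840} = \sqrt{-15834} = i \sqrt{15834} \approx 125.83 i$)
$- q = - i \sqrt{15834}$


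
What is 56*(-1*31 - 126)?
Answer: -8792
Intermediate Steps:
56*(-1*31 - 126) = 56*(-31 - 126) = 56*(-157) = -8792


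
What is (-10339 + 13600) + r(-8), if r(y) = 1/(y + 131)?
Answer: 401104/123 ≈ 3261.0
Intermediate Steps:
r(y) = 1/(131 + y)
(-10339 + 13600) + r(-8) = (-10339 + 13600) + 1/(131 - 8) = 3261 + 1/123 = 401104/123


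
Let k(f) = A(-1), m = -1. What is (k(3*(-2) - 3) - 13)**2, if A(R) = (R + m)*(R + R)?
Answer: 81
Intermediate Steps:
A(R) = 2*R*(-1 + R) (A(R) = (R - 1)*(R + R) = (-1 + R)*(2*R) = 2*R*(-1 + R))
k(f) = 4 (k(f) = 2*(-1)*(-1 - 1) = 2*(-1)*(-2) = 4)
(k(3*(-2) - 3) - 13)**2 = (4 - 13)**2 = (-9)**2 = 81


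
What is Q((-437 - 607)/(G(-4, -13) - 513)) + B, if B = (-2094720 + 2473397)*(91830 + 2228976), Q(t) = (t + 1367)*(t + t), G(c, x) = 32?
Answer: 203328343314190230/231361 ≈ 8.7884e+11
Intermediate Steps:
Q(t) = 2*t*(1367 + t) (Q(t) = (1367 + t)*(2*t) = 2*t*(1367 + t))
B = 878835853662 (B = 378677*2320806 = 878835853662)
Q((-437 - 607)/(G(-4, -13) - 513)) + B = 2*((-437 - 607)/(32 - 513))*(1367 + (-437 - 607)/(32 - 513)) + 878835853662 = 2*(-1044/(-481))*(1367 - 1044/(-481)) + 878835853662 = 2*(-1044*(-1/481))*(1367 - 1044*(-1/481)) + 878835853662 = 2*(1044/481)*(1367 + 1044/481) + 878835853662 = 2*(1044/481)*(658571/481) + 878835853662 = 1375096248/231361 + 878835853662 = 203328343314190230/231361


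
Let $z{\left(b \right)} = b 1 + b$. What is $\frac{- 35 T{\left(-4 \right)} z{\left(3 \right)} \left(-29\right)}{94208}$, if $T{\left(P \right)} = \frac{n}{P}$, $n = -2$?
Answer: $\frac{3045}{94208} \approx 0.032322$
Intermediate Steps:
$z{\left(b \right)} = 2 b$ ($z{\left(b \right)} = b + b = 2 b$)
$T{\left(P \right)} = - \frac{2}{P}$
$\frac{- 35 T{\left(-4 \right)} z{\left(3 \right)} \left(-29\right)}{94208} = \frac{- 35 - \frac{2}{-4} \cdot 2 \cdot 3 \left(-29\right)}{94208} = - 35 \left(-2\right) \left(- \frac{1}{4}\right) 6 \left(-29\right) \frac{1}{94208} = - 35 \cdot \frac{1}{2} \cdot 6 \left(-29\right) \frac{1}{94208} = \left(-35\right) 3 \left(-29\right) \frac{1}{94208} = \left(-105\right) \left(-29\right) \frac{1}{94208} = 3045 \cdot \frac{1}{94208} = \frac{3045}{94208}$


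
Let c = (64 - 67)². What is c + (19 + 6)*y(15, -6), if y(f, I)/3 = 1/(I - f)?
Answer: 38/7 ≈ 5.4286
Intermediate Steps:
c = 9 (c = (-3)² = 9)
y(f, I) = 3/(I - f)
c + (19 + 6)*y(15, -6) = 9 + (19 + 6)*(3/(-6 - 1*15)) = 9 + 25*(3/(-6 - 15)) = 9 + 25*(3/(-21)) = 9 + 25*(3*(-1/21)) = 9 + 25*(-⅐) = 9 - 25/7 = 38/7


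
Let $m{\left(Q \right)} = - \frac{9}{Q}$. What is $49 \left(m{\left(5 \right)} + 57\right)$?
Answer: $\frac{13524}{5} \approx 2704.8$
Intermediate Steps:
$49 \left(m{\left(5 \right)} + 57\right) = 49 \left(- \frac{9}{5} + 57\right) = 49 \cdot \frac{276}{5} = \frac{13524}{5}$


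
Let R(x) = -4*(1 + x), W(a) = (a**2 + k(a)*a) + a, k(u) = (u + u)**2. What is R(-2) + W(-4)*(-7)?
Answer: 1712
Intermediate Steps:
k(u) = 4*u**2 (k(u) = (2*u)**2 = 4*u**2)
W(a) = a + a**2 + 4*a**3 (W(a) = (a**2 + (4*a**2)*a) + a = (a**2 + 4*a**3) + a = a + a**2 + 4*a**3)
R(x) = -4 - 4*x
R(-2) + W(-4)*(-7) = (-4 - 4*(-2)) - 4*(1 - 4 + 4*(-4)**2)*(-7) = (-4 + 8) - 4*(1 - 4 + 4*16)*(-7) = 4 - 4*(1 - 4 + 64)*(-7) = 4 - 4*61*(-7) = 4 - 244*(-7) = 4 + 1708 = 1712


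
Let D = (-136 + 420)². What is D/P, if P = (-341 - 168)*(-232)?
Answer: 10082/14761 ≈ 0.68302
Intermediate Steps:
P = 118088 (P = -509*(-232) = 118088)
D = 80656 (D = 284² = 80656)
D/P = 80656/118088 = 80656*(1/118088) = 10082/14761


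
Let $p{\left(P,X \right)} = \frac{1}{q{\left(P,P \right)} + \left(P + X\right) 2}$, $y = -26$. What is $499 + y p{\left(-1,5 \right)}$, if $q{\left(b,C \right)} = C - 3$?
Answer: $\frac{985}{2} \approx 492.5$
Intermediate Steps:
$q{\left(b,C \right)} = -3 + C$ ($q{\left(b,C \right)} = C - 3 = -3 + C$)
$p{\left(P,X \right)} = \frac{1}{-3 + 2 X + 3 P}$ ($p{\left(P,X \right)} = \frac{1}{\left(-3 + P\right) + \left(P + X\right) 2} = \frac{1}{\left(-3 + P\right) + \left(2 P + 2 X\right)} = \frac{1}{-3 + 2 X + 3 P}$)
$499 + y p{\left(-1,5 \right)} = 499 - \frac{26}{-3 + 2 \cdot 5 + 3 \left(-1\right)} = 499 - \frac{26}{-3 + 10 - 3} = 499 - \frac{26}{4} = 499 - \frac{13}{2} = \frac{985}{2}$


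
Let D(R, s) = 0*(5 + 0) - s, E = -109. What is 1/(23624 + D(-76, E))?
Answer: 1/23733 ≈ 4.2135e-5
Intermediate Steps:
D(R, s) = -s (D(R, s) = 0*5 - s = 0 - s = -s)
1/(23624 + D(-76, E)) = 1/(23624 - 1*(-109)) = 1/(23624 + 109) = 1/23733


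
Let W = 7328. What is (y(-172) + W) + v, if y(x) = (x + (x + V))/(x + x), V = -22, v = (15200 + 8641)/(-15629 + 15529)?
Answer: 7622453/1075 ≈ 7090.7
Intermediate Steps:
v = -23841/100 (v = 23841/(-100) = 23841*(-1/100) = -23841/100 ≈ -238.41)
y(x) = (-22 + 2*x)/(2*x) (y(x) = (x + (x - 22))/(x + x) = (x + (-22 + x))/((2*x)) = (-22 + 2*x)*(1/(2*x)) = (-22 + 2*x)/(2*x))
(y(-172) + W) + v = ((-11 - 172)/(-172) + 7328) - 23841/100 = (-1/172*(-183) + 7328) - 23841/100 = (183/172 + 7328) - 23841/100 = 1260599/172 - 23841/100 = 7622453/1075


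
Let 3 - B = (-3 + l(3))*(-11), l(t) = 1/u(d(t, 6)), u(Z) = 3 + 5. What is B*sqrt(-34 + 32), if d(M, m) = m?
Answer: -229*I*sqrt(2)/8 ≈ -40.482*I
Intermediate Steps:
u(Z) = 8
l(t) = 1/8
B = -229/8 (B = 3 - (-3 + 1/8)*(-11) = 3 - (-23)*(-11)/8 = 3 - 1*253/8 = 3 - 253/8 = -229/8 ≈ -28.625)
B*sqrt(-34 + 32) = -229*sqrt(-34 + 32)/8 = -229*I*sqrt(2)/8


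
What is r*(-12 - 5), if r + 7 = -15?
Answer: 374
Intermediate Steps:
r = -22 (r = -7 - 15 = -22)
r*(-12 - 5) = -22*(-12 - 5) = -22*(-17) = 374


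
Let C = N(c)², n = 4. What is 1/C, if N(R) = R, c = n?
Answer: 1/16 ≈ 0.062500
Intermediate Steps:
c = 4
C = 16 (C = 4² = 16)
1/C = 1/16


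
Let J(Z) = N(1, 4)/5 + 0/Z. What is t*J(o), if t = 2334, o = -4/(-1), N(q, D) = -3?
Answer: -7002/5 ≈ -1400.4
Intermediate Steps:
o = 4 (o = -4*(-1) = 4)
J(Z) = -⅗ (J(Z) = -3/5 + 0/Z = -3*⅕ + 0 = -⅗ + 0 = -⅗)
t*J(o) = 2334*(-⅗) = -7002/5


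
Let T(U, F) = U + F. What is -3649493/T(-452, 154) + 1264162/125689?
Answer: 459077845953/37455322 ≈ 12257.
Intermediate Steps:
T(U, F) = F + U
-3649493/T(-452, 154) + 1264162/125689 = -3649493/(154 - 452) + 1264162/125689 = -3649493/(-298) + 1264162*(1/125689) = -3649493*(-1/298) + 1264162/125689 = 3649493/298 + 1264162/125689 = 459077845953/37455322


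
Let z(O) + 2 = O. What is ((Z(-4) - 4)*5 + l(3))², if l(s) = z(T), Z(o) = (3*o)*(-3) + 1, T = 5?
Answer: 28224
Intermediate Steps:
z(O) = -2 + O
Z(o) = 1 - 9*o (Z(o) = -9*o + 1 = 1 - 9*o)
l(s) = 3 (l(s) = -2 + 5 = 3)
((Z(-4) - 4)*5 + l(3))² = (((1 - 9*(-4)) - 4)*5 + 3)² = (((1 + 36) - 4)*5 + 3)² = ((37 - 4)*5 + 3)² = (33*5 + 3)² = (165 + 3)² = 168² = 28224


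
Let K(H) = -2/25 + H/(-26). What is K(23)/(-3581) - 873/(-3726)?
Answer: 56510407/240911775 ≈ 0.23457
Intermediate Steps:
K(H) = -2/25 - H/26 (K(H) = -2*1/25 + H*(-1/26) = -2/25 - H/26)
K(23)/(-3581) - 873/(-3726) = (-2/25 - 1/26*23)/(-3581) - 873/(-3726) = (-2/25 - 23/26)*(-1/3581) - 873*(-1/3726) = -627/650*(-1/3581) + 97/414 = 627/2327650 + 97/414 = 56510407/240911775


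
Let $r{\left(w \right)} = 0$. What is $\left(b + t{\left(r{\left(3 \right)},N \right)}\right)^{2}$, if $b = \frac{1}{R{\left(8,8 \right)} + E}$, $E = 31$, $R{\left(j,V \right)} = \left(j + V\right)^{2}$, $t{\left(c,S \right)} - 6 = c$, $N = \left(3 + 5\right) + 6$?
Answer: $\frac{2968729}{82369} \approx 36.042$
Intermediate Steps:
$N = 14$ ($N = 8 + 6 = 14$)
$t{\left(c,S \right)} = 6 + c$
$R{\left(j,V \right)} = \left(V + j\right)^{2}$
$b = \frac{1}{287}$ ($b = \frac{1}{\left(8 + 8\right)^{2} + 31} = \frac{1}{16^{2} + 31} = \frac{1}{256 + 31} = \frac{1}{287} \approx 0.0034843$)
$\left(b + t{\left(r{\left(3 \right)},N \right)}\right)^{2} = \left(\frac{1}{287} + \left(6 + 0\right)\right)^{2} = \left(\frac{1}{287} + 6\right)^{2} = \left(\frac{1723}{287}\right)^{2} = \frac{2968729}{82369}$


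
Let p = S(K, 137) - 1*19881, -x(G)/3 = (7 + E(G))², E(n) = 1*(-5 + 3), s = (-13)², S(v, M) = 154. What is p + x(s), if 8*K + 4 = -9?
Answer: -19802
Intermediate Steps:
K = -13/8 (K = -½ + (⅛)*(-9) = -½ - 9/8 = -13/8 ≈ -1.6250)
s = 169
E(n) = -2 (E(n) = 1*(-2) = -2)
x(G) = -75 (x(G) = -3*(7 - 2)² = -3*5² = -3*25 = -75)
p = -19727 (p = 154 - 1*19881 = 154 - 19881 = -19727)
p + x(s) = -19727 - 75 = -19802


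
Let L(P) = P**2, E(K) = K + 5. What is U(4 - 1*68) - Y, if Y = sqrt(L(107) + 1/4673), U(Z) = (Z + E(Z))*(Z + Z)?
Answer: 15744 - sqrt(250011004794)/4673 ≈ 15637.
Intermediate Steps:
E(K) = 5 + K
U(Z) = 2*Z*(5 + 2*Z) (U(Z) = (Z + (5 + Z))*(Z + Z) = (5 + 2*Z)*(2*Z) = 2*Z*(5 + 2*Z))
Y = sqrt(250011004794)/4673 (Y = sqrt(107**2 + 1/4673) = sqrt(11449 + 1/4673) = sqrt(53501178/4673) = sqrt(250011004794)/4673 ≈ 107.00)
U(4 - 1*68) - Y = 2*(4 - 1*68)*(5 + 2*(4 - 1*68)) - sqrt(250011004794)/4673 = 2*(4 - 68)*(5 + 2*(4 - 68)) - sqrt(250011004794)/4673 = 2*(-64)*(5 + 2*(-64)) - sqrt(250011004794)/4673 = 2*(-64)*(5 - 128) - sqrt(250011004794)/4673 = 2*(-64)*(-123) - sqrt(250011004794)/4673 = 15744 - sqrt(250011004794)/4673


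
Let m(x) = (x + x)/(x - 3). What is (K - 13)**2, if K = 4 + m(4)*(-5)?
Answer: 2401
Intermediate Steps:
m(x) = 2*x/(-3 + x) (m(x) = (2*x)/(-3 + x) = 2*x/(-3 + x))
K = -36 (K = 4 + (2*4/(-3 + 4))*(-5) = 4 + (2*4/1)*(-5) = 4 + (2*4*1)*(-5) = 4 + 8*(-5) = 4 - 40 = -36)
(K - 13)**2 = (-36 - 13)**2 = (-49)**2 = 2401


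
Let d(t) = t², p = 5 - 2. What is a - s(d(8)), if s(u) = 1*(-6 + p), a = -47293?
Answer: -47290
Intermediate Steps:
p = 3
s(u) = -3 (s(u) = 1*(-6 + 3) = 1*(-3) = -3)
a - s(d(8)) = -47293 - 1*(-3) = -47293 + 3 = -47290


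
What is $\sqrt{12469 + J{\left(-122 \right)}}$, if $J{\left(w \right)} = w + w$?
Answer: $5 \sqrt{489} \approx 110.57$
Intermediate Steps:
$J{\left(w \right)} = 2 w$
$\sqrt{12469 + J{\left(-122 \right)}} = \sqrt{12469 + 2 \left(-122\right)} = \sqrt{12469 - 244} = \sqrt{12225} = 5 \sqrt{489}$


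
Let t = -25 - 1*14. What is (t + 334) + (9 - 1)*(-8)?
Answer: 231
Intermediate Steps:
t = -39 (t = -25 - 14 = -39)
(t + 334) + (9 - 1)*(-8) = (-39 + 334) + (9 - 1)*(-8) = 295 + 8*(-8) = 295 - 64 = 231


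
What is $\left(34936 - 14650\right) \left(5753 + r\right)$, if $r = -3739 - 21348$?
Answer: $-392209524$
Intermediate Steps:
$r = -25087$
$\left(34936 - 14650\right) \left(5753 + r\right) = \left(34936 - 14650\right) \left(5753 - 25087\right) = 20286 \left(-19334\right) = -392209524$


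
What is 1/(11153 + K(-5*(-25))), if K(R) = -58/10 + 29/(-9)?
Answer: 45/501479 ≈ 8.9735e-5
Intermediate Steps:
K(R) = -406/45 (K(R) = -58*⅒ + 29*(-⅑) = -29/5 - 29/9 = -406/45)
1/(11153 + K(-5*(-25))) = 1/(11153 - 406/45) = 1/(501479/45) = 45/501479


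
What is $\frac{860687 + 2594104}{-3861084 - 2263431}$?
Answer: $- \frac{1151597}{2041505} \approx -0.56409$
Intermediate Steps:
$\frac{860687 + 2594104}{-3861084 - 2263431} = \frac{3454791}{-3861084 - 2263431} = \frac{3454791}{-6124515} = 3454791 \left(- \frac{1}{6124515}\right) = - \frac{1151597}{2041505}$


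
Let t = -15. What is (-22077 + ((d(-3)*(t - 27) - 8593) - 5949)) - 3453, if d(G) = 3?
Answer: -40198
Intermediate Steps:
(-22077 + ((d(-3)*(t - 27) - 8593) - 5949)) - 3453 = (-22077 + ((3*(-15 - 27) - 8593) - 5949)) - 3453 = (-22077 + ((3*(-42) - 8593) - 5949)) - 3453 = (-22077 + ((-126 - 8593) - 5949)) - 3453 = (-22077 + (-8719 - 5949)) - 3453 = (-22077 - 14668) - 3453 = -36745 - 3453 = -40198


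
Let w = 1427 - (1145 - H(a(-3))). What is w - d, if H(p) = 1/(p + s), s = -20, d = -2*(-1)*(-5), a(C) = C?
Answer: 6715/23 ≈ 291.96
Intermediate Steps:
d = -10 (d = 2*(-5) = -10)
H(p) = 1/(-20 + p) (H(p) = 1/(p - 20) = 1/(-20 + p))
w = 6485/23 (w = 1427 - (1145 - 1/(-20 - 3)) = 1427 - (1145 - 1/(-23)) = 1427 - (1145 - 1*(-1/23)) = 1427 - (1145 + 1/23) = 1427 - 1*26336/23 = 1427 - 26336/23 = 6485/23 ≈ 281.96)
w - d = 6485/23 - 1*(-10) = 6485/23 + 10 = 6715/23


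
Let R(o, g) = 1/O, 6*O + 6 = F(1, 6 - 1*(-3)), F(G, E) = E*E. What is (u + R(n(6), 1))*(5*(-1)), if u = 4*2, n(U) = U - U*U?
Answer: -202/5 ≈ -40.400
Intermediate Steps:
F(G, E) = E²
O = 25/2 (O = -1 + (6 - 1*(-3))²/6 = -1 + (6 + 3)²/6 = -1 + (⅙)*9² = -1 + (⅙)*81 = -1 + 27/2 = 25/2 ≈ 12.500)
n(U) = U - U²
u = 8
R(o, g) = 2/25 (R(o, g) = 1/(25/2) = 2/25)
(u + R(n(6), 1))*(5*(-1)) = (8 + 2/25)*(5*(-1)) = (202/25)*(-5) = -202/5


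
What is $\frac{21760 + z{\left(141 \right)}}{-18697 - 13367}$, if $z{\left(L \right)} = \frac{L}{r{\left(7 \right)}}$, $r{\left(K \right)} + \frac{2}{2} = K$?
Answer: $- \frac{43567}{64128} \approx -0.67938$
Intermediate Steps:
$r{\left(K \right)} = -1 + K$
$z{\left(L \right)} = \frac{L}{6}$ ($z{\left(L \right)} = \frac{L}{-1 + 7} = \frac{L}{6}$)
$\frac{21760 + z{\left(141 \right)}}{-18697 - 13367} = \frac{21760 + \frac{1}{6} \cdot 141}{-18697 - 13367} = \frac{21760 + \frac{47}{2}}{-32064} = \frac{43567}{2} \left(- \frac{1}{32064}\right) = - \frac{43567}{64128}$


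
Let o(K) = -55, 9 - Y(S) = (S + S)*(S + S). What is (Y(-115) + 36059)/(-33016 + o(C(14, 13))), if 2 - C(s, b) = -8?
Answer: 16832/33071 ≈ 0.50897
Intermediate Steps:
C(s, b) = 10 (C(s, b) = 2 - 1*(-8) = 2 + 8 = 10)
Y(S) = 9 - 4*S**2 (Y(S) = 9 - (S + S)*(S + S) = 9 - 2*S*2*S = 9 - 4*S**2)
(Y(-115) + 36059)/(-33016 + o(C(14, 13))) = ((9 - 4*(-115)**2) + 36059)/(-33016 - 55) = ((9 - 4*13225) + 36059)/(-33071) = ((9 - 52900) + 36059)*(-1/33071) = (-52891 + 36059)*(-1/33071) = -16832*(-1/33071) = 16832/33071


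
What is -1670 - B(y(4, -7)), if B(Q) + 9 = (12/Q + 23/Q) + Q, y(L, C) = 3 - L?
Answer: -1625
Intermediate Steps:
B(Q) = -9 + Q + 35/Q (B(Q) = -9 + ((12/Q + 23/Q) + Q) = -9 + (35/Q + Q) = -9 + (Q + 35/Q) = -9 + Q + 35/Q)
-1670 - B(y(4, -7)) = -1670 - (-9 + (3 - 1*4) + 35/(3 - 1*4)) = -1670 - (-9 + (3 - 4) + 35/(3 - 4)) = -1670 - (-9 - 1 + 35/(-1)) = -1670 - (-9 - 1 + 35*(-1)) = -1670 - (-9 - 1 - 35) = -1670 - 1*(-45) = -1670 + 45 = -1625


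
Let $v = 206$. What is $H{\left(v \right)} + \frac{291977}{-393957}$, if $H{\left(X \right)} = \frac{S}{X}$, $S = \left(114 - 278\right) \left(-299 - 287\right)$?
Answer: $\frac{18900348133}{40577571} \approx 465.78$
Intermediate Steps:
$S = 96104$ ($S = \left(-164\right) \left(-586\right) = 96104$)
$H{\left(X \right)} = \frac{96104}{X}$
$H{\left(v \right)} + \frac{291977}{-393957} = \frac{96104}{206} + \frac{291977}{-393957} = 96104 \cdot \frac{1}{206} + 291977 \left(- \frac{1}{393957}\right) = \frac{48052}{103} - \frac{291977}{393957} = \frac{18900348133}{40577571}$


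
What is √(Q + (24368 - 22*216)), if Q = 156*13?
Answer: 2*√5411 ≈ 147.12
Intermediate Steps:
Q = 2028
√(Q + (24368 - 22*216)) = √(2028 + (24368 - 22*216)) = √(2028 + (24368 - 1*4752)) = √(2028 + (24368 - 4752)) = √(2028 + 19616) = √21644 = 2*√5411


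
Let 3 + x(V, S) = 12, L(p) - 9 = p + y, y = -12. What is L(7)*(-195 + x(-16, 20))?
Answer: -744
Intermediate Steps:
L(p) = -3 + p (L(p) = 9 + (p - 12) = 9 + (-12 + p) = -3 + p)
x(V, S) = 9 (x(V, S) = -3 + 12 = 9)
L(7)*(-195 + x(-16, 20)) = (-3 + 7)*(-195 + 9) = 4*(-186) = -744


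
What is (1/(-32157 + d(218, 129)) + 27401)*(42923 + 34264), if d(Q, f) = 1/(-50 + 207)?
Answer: 970717771899747/458968 ≈ 2.1150e+9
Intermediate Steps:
d(Q, f) = 1/157
(1/(-32157 + d(218, 129)) + 27401)*(42923 + 34264) = (1/(-32157 + 1/157) + 27401)*(42923 + 34264) = (1/(-5048648/157) + 27401)*77187 = (-157/5048648 + 27401)*77187 = (138338003691/5048648)*77187 = 970717771899747/458968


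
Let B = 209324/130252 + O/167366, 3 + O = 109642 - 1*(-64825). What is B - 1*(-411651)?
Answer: 1121743651333068/2724969529 ≈ 4.1165e+5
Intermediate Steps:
O = 174464 (O = -3 + (109642 - 1*(-64825)) = -3 + (109642 + 64825) = -3 + 174467 = 174464)
B = 7219750689/2724969529 (B = 209324/130252 + 174464/167366 = 209324*(1/130252) + 174464*(1/167366) = 52331/32563 + 87232/83683 = 7219750689/2724969529 ≈ 2.6495)
B - 1*(-411651) = 7219750689/2724969529 - 1*(-411651) = 7219750689/2724969529 + 411651 = 1121743651333068/2724969529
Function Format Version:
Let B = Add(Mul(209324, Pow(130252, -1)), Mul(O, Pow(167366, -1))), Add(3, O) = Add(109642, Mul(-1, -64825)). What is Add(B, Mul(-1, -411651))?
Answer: Rational(1121743651333068, 2724969529) ≈ 4.1165e+5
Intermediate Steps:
O = 174464 (O = Add(-3, Add(109642, Mul(-1, -64825))) = Add(-3, Add(109642, 64825)) = Add(-3, 174467) = 174464)
B = Rational(7219750689, 2724969529) (B = Add(Mul(209324, Pow(130252, -1)), Mul(174464, Pow(167366, -1))) = Add(Mul(209324, Rational(1, 130252)), Mul(174464, Rational(1, 167366))) = Add(Rational(52331, 32563), Rational(87232, 83683)) = Rational(7219750689, 2724969529) ≈ 2.6495)
Add(B, Mul(-1, -411651)) = Add(Rational(7219750689, 2724969529), Mul(-1, -411651)) = Add(Rational(7219750689, 2724969529), 411651) = Rational(1121743651333068, 2724969529)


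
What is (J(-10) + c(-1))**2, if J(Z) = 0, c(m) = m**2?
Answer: 1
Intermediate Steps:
(J(-10) + c(-1))**2 = (0 + (-1)**2)**2 = (0 + 1)**2 = 1**2 = 1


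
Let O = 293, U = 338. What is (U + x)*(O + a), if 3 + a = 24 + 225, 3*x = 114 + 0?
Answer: 202664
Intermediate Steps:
x = 38 (x = (114 + 0)/3 = (⅓)*114 = 38)
a = 246 (a = -3 + (24 + 225) = -3 + 249 = 246)
(U + x)*(O + a) = (338 + 38)*(293 + 246) = 376*539 = 202664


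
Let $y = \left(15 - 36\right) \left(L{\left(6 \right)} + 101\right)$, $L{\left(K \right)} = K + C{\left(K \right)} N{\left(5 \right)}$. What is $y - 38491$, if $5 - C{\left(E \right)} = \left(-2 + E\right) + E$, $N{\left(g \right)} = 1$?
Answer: $-40633$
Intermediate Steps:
$C{\left(E \right)} = 7 - 2 E$ ($C{\left(E \right)} = 5 - \left(\left(-2 + E\right) + E\right) = 5 - \left(-2 + 2 E\right) = 7 - 2 E$)
$L{\left(K \right)} = 7 - K$ ($L{\left(K \right)} = K + \left(7 - 2 K\right) 1 = K - \left(-7 + 2 K\right) = 7 - K$)
$y = -2142$ ($y = \left(15 - 36\right) \left(\left(7 - 6\right) + 101\right) = - 21 \left(1 + 101\right) = \left(-21\right) 102 = -2142$)
$y - 38491 = -2142 - 38491 = -40633$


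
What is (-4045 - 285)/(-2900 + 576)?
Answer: 2165/1162 ≈ 1.8632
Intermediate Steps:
(-4045 - 285)/(-2900 + 576) = -4330/(-2324) = -4330*(-1/2324) = 2165/1162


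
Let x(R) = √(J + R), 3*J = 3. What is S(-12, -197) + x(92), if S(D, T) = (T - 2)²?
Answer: 39601 + √93 ≈ 39611.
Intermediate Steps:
J = 1 (J = (⅓)*3 = 1)
x(R) = √(1 + R)
S(D, T) = (-2 + T)²
S(-12, -197) + x(92) = (-2 - 197)² + √(1 + 92) = (-199)² + √93 = 39601 + √93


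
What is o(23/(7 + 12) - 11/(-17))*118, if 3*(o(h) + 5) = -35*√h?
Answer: -590 - 41300*√1938/969 ≈ -2466.3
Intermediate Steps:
o(h) = -5 - 35*√h/3 (o(h) = -5 + (-35*√h)/3 = -5 - 35*√h/3)
o(23/(7 + 12) - 11/(-17))*118 = (-5 - 35*√(23/(7 + 12) - 11/(-17))/3)*118 = (-5 - 35*√(23/19 - 11*(-1/17))/3)*118 = (-5 - 35*√(23*(1/19) + 11/17)/3)*118 = (-5 - 35*√(23/19 + 11/17)/3)*118 = (-5 - 350*√1938/969)*118 = -590 - 41300*√1938/969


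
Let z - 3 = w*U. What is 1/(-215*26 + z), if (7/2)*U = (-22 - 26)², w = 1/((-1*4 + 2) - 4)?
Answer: -7/39877 ≈ -0.00017554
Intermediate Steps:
w = -⅙ (w = 1/((-4 + 2) - 4) = 1/(-2 - 4) = 1/(-6) = -⅙ ≈ -0.16667)
U = 4608/7 (U = 2*(-22 - 26)²/7 = (2/7)*(-48)² = (2/7)*2304 = 4608/7 ≈ 658.29)
z = -747/7 (z = 3 - ⅙*4608/7 = 3 - 768/7 = -747/7 ≈ -106.71)
1/(-215*26 + z) = 1/(-215*26 - 747/7) = 1/(-5590 - 747/7) = 1/(-39877/7) = -7/39877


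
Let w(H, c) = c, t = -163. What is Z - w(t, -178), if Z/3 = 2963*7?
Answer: 62401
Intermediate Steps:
Z = 62223 (Z = 3*(2963*7) = 3*20741 = 62223)
Z - w(t, -178) = 62223 - 1*(-178) = 62223 + 178 = 62401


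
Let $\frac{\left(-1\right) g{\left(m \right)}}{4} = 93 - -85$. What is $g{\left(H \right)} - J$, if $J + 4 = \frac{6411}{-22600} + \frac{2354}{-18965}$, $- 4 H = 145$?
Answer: $- \frac{60656077397}{85721800} \approx -707.59$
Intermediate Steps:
$H = - \frac{145}{4}$ ($H = \left(- \frac{1}{4}\right) 145 = - \frac{145}{4} \approx -36.25$)
$g{\left(m \right)} = -712$ ($g{\left(m \right)} = - 4 \left(93 - -85\right) = - 4 \left(93 + 85\right) = \left(-4\right) 178 = -712$)
$J = - \frac{377844203}{85721800}$ ($J = -4 + \left(\frac{6411}{-22600} + \frac{2354}{-18965}\right) = -4 + \left(6411 \left(- \frac{1}{22600}\right) + 2354 \left(- \frac{1}{18965}\right)\right) = -4 - \frac{34957003}{85721800} = - \frac{377844203}{85721800} \approx -4.4078$)
$g{\left(H \right)} - J = -712 - - \frac{377844203}{85721800} = -712 + \frac{377844203}{85721800} = - \frac{60656077397}{85721800}$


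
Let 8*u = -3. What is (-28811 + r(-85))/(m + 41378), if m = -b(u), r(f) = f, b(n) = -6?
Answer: -516/739 ≈ -0.69824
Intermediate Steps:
u = -3/8 (u = (⅛)*(-3) = -3/8 ≈ -0.37500)
m = 6 (m = -1*(-6) = 6)
(-28811 + r(-85))/(m + 41378) = (-28811 - 85)/(6 + 41378) = -28896/41384 = -28896*1/41384 = -516/739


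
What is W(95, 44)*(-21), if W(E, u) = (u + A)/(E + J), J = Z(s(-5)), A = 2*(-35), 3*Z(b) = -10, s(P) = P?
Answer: 1638/275 ≈ 5.9564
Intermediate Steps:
Z(b) = -10/3 (Z(b) = (⅓)*(-10) = -10/3)
A = -70
J = -10/3 ≈ -3.3333
W(E, u) = (-70 + u)/(-10/3 + E) (W(E, u) = (u - 70)/(E - 10/3) = (-70 + u)/(-10/3 + E))
W(95, 44)*(-21) = (3*(-70 + 44)/(-10 + 3*95))*(-21) = (3*(-26)/(-10 + 285))*(-21) = (3*(-26)/275)*(-21) = (3*(1/275)*(-26))*(-21) = -78/275*(-21) = 1638/275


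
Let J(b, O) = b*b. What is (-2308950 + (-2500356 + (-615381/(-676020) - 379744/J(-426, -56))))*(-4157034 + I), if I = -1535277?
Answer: 31097546408727763157623/1135938940 ≈ 2.7376e+13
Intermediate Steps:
J(b, O) = b²
(-2308950 + (-2500356 + (-615381/(-676020) - 379744/J(-426, -56))))*(-4157034 + I) = (-2308950 + (-2500356 + (-615381/(-676020) - 379744/((-426)²))))*(-4157034 - 1535277) = (-2308950 + (-2500356 + (-615381*(-1/676020) - 379744/181476)))*(-5692311) = (-2308950 + (-2500356 + (205127/225340 - 379744*1/181476)))*(-5692311) = (-2308950 + (-2500356 + (205127/225340 - 94936/45369)))*(-5692311) = (-2308950 + (-2500356 - 12086471377/10223450460))*(-5692311) = (-2308950 - 25562277784835137/10223450460)*(-5692311) = -49167713724452137/10223450460*(-5692311) = 31097546408727763157623/1135938940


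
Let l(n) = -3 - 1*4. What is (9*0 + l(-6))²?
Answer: 49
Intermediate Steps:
l(n) = -7 (l(n) = -3 - 4 = -7)
(9*0 + l(-6))² = (9*0 - 7)² = (0 - 7)² = (-7)² = 49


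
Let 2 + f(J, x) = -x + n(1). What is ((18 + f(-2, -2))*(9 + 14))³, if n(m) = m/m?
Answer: 83453453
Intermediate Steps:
n(m) = 1
f(J, x) = -1 - x (f(J, x) = -2 + (-x + 1) = -2 + (1 - x) = -1 - x)
((18 + f(-2, -2))*(9 + 14))³ = ((18 + (-1 - 1*(-2)))*(9 + 14))³ = ((18 + (-1 + 2))*23)³ = ((18 + 1)*23)³ = (19*23)³ = 437³ = 83453453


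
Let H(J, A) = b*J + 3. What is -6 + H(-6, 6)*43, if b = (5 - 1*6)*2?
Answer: 639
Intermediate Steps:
b = -2 (b = (5 - 6)*2 = -1*2 = -2)
H(J, A) = 3 - 2*J (H(J, A) = -2*J + 3 = 3 - 2*J)
-6 + H(-6, 6)*43 = -6 + (3 - 2*(-6))*43 = -6 + (3 + 12)*43 = -6 + 15*43 = -6 + 645 = 639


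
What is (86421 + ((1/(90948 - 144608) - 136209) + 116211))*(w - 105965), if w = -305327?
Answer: -366487718739317/13415 ≈ -2.7319e+10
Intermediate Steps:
(86421 + ((1/(90948 - 144608) - 136209) + 116211))*(w - 105965) = (86421 + ((1/(90948 - 144608) - 136209) + 116211))*(-305327 - 105965) = (86421 + ((1/(-53660) - 136209) + 116211))*(-411292) = (86421 + ((-1/53660 - 136209) + 116211))*(-411292) = (86421 + (-7308974941/53660 + 116211))*(-411292) = (86421 - 1073092681/53660)*(-411292) = (3564258179/53660)*(-411292) = -366487718739317/13415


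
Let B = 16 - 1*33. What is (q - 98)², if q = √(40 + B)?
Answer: (98 - √23)² ≈ 8687.0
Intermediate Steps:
B = -17 (B = 16 - 33 = -17)
q = √23 (q = √(40 - 17) = √23 ≈ 4.7958)
(q - 98)² = (√23 - 98)² = (-98 + √23)²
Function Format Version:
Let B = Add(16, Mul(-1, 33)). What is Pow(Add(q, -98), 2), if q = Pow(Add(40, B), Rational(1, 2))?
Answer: Pow(Add(98, Mul(-1, Pow(23, Rational(1, 2)))), 2) ≈ 8687.0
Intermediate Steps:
B = -17 (B = Add(16, -33) = -17)
q = Pow(23, Rational(1, 2)) (q = Pow(Add(40, -17), Rational(1, 2)) = Pow(23, Rational(1, 2)) ≈ 4.7958)
Pow(Add(q, -98), 2) = Pow(Add(Pow(23, Rational(1, 2)), -98), 2) = Pow(Add(-98, Pow(23, Rational(1, 2))), 2)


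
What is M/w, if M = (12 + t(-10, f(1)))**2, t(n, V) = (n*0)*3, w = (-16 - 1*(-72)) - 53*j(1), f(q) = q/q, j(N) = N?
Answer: 48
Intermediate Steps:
f(q) = 1
w = 3 (w = (-16 - 1*(-72)) - 53*1 = (-16 + 72) - 53 = 56 - 53 = 3)
t(n, V) = 0 (t(n, V) = 0*3 = 0)
M = 144 (M = (12 + 0)**2 = 12**2 = 144)
M/w = 144/3 = 144*(1/3) = 48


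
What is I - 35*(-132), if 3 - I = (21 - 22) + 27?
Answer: 4597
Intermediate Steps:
I = -23 (I = 3 - ((21 - 22) + 27) = 3 - (-1 + 27) = 3 - 1*26 = 3 - 26 = -23)
I - 35*(-132) = -23 - 35*(-132) = -23 + 4620 = 4597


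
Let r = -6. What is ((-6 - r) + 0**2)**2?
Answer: 0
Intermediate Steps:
((-6 - r) + 0**2)**2 = ((-6 - 1*(-6)) + 0**2)**2 = ((-6 + 6) + 0)**2 = (0 + 0)**2 = 0**2 = 0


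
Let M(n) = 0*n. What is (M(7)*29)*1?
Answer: 0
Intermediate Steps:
M(n) = 0
(M(7)*29)*1 = (0*29)*1 = 0*1 = 0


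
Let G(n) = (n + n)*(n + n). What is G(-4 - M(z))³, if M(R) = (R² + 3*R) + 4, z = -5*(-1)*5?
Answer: 8060825508063215616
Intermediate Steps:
z = 25 (z = 5*5 = 25)
M(R) = 4 + R² + 3*R
G(n) = 4*n² (G(n) = (2*n)*(2*n) = 4*n²)
G(-4 - M(z))³ = (4*(-4 - (4 + 25² + 3*25))²)³ = (4*(-4 - (4 + 625 + 75))²)³ = (4*(-4 - 1*704)²)³ = (4*(-4 - 704)²)³ = (4*(-708)²)³ = (4*501264)³ = 2005056³ = 8060825508063215616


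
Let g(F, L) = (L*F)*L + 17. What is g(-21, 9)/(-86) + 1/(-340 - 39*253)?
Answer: 80736811/4123141 ≈ 19.581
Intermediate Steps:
g(F, L) = 17 + F*L² (g(F, L) = (F*L)*L + 17 = F*L² + 17 = 17 + F*L²)
g(-21, 9)/(-86) + 1/(-340 - 39*253) = (17 - 21*9²)/(-86) + 1/(-340 - 39*253) = (17 - 21*81)*(-1/86) + (1/253)/(-379) = (17 - 1701)*(-1/86) - 1/379*1/253 = -1684*(-1/86) - 1/95887 = 842/43 - 1/95887 = 80736811/4123141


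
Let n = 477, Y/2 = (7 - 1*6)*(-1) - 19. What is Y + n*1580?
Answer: 753620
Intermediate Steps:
Y = -40 (Y = 2*((7 - 1*6)*(-1) - 19) = 2*((7 - 6)*(-1) - 19) = 2*(1*(-1) - 19) = 2*(-1 - 19) = 2*(-20) = -40)
Y + n*1580 = -40 + 477*1580 = -40 + 753660 = 753620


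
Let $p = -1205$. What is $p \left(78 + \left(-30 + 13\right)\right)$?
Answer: $-73505$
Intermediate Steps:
$p \left(78 + \left(-30 + 13\right)\right) = - 1205 \left(78 + \left(-30 + 13\right)\right) = - 1205 \left(78 - 17\right) = \left(-1205\right) 61 = -73505$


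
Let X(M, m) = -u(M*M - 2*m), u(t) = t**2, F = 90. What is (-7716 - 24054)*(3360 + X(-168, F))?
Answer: 24985916039520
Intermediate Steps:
X(M, m) = -(M**2 - 2*m)**2 (X(M, m) = -(M*M - 2*m)**2 = -(M**2 - 2*m)**2)
(-7716 - 24054)*(3360 + X(-168, F)) = (-7716 - 24054)*(3360 - ((-168)**2 - 2*90)**2) = -31770*(3360 - (28224 - 180)**2) = -31770*(3360 - 1*28044**2) = -31770*(3360 - 1*786465936) = -31770*(3360 - 786465936) = -31770*(-786462576) = 24985916039520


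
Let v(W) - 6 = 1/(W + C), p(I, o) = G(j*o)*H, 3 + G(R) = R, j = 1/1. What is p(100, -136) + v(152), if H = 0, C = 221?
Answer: 2239/373 ≈ 6.0027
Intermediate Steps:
j = 1
G(R) = -3 + R
p(I, o) = 0 (p(I, o) = (-3 + 1*o)*0 = (-3 + o)*0 = 0)
v(W) = 6 + 1/(221 + W) (v(W) = 6 + 1/(W + 221) = 6 + 1/(221 + W))
p(100, -136) + v(152) = 0 + (1327 + 6*152)/(221 + 152) = 0 + (1327 + 912)/373 = 0 + (1/373)*2239 = 0 + 2239/373 = 2239/373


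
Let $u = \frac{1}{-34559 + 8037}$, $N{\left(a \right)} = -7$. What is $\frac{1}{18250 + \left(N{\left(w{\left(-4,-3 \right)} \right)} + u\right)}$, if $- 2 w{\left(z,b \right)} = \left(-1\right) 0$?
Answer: $\frac{26522}{483840845} \approx 5.4816 \cdot 10^{-5}$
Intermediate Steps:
$w{\left(z,b \right)} = 0$ ($w{\left(z,b \right)} = - \frac{\left(-1\right) 0}{2} = \left(- \frac{1}{2}\right) 0 = 0$)
$u = - \frac{1}{26522}$ ($u = \frac{1}{-26522} = - \frac{1}{26522} \approx -3.7705 \cdot 10^{-5}$)
$\frac{1}{18250 + \left(N{\left(w{\left(-4,-3 \right)} \right)} + u\right)} = \frac{1}{18250 - \frac{185655}{26522}} = \frac{1}{\frac{483840845}{26522}} = \frac{26522}{483840845}$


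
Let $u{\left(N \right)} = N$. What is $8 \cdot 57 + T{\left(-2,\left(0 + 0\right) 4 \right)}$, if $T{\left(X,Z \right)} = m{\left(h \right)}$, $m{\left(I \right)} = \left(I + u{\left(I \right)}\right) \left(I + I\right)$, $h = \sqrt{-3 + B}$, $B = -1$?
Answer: $440$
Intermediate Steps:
$h = 2 i$ ($h = \sqrt{-3 - 1} = \sqrt{-4} = 2 i \approx 2.0 i$)
$m{\left(I \right)} = 4 I^{2}$ ($m{\left(I \right)} = \left(I + I\right) \left(I + I\right) = 2 I 2 I = 4 I^{2}$)
$T{\left(X,Z \right)} = -16$ ($T{\left(X,Z \right)} = 4 \left(2 i\right)^{2} = 4 \left(-4\right) = -16$)
$8 \cdot 57 + T{\left(-2,\left(0 + 0\right) 4 \right)} = 8 \cdot 57 - 16 = 456 - 16 = 440$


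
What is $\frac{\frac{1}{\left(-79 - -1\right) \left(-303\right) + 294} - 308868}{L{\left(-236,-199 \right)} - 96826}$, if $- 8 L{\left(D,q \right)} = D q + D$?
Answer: $\frac{7390593503}{2456615976} \approx 3.0084$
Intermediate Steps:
$L{\left(D,q \right)} = - \frac{D}{8} - \frac{D q}{8}$ ($L{\left(D,q \right)} = - \frac{D q + D}{8} = - \frac{D + D q}{8} = - \frac{D}{8} - \frac{D q}{8}$)
$\frac{\frac{1}{\left(-79 - -1\right) \left(-303\right) + 294} - 308868}{L{\left(-236,-199 \right)} - 96826} = \frac{\frac{1}{\left(-79 - -1\right) \left(-303\right) + 294} - 308868}{\left(- \frac{1}{8}\right) \left(-236\right) \left(1 - 199\right) - 96826} = \frac{\frac{1}{\left(-79 + 1\right) \left(-303\right) + 294} - 308868}{\left(- \frac{1}{8}\right) \left(-236\right) \left(-198\right) - 96826} = \frac{\frac{1}{\left(-78\right) \left(-303\right) + 294} - 308868}{-5841 - 96826} = \frac{\frac{1}{23634 + 294} - 308868}{-102667} = \left(\frac{1}{23928} - 308868\right) \left(- \frac{1}{102667}\right) = \left(- \frac{7390593503}{23928}\right) \left(- \frac{1}{102667}\right) = \frac{7390593503}{2456615976}$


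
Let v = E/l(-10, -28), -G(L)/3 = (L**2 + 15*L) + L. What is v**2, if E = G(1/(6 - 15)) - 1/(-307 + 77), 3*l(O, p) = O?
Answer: 1083528889/428490000 ≈ 2.5287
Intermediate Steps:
l(O, p) = O/3
G(L) = -48*L - 3*L**2 (G(L) = -3*((L**2 + 15*L) + L) = -3*(L**2 + 16*L) = -48*L - 3*L**2)
E = 32917/6210 (E = -3*(16 + 1/(6 - 15))/(6 - 15) - 1/(-307 + 77) = -3*(16 + 1/(-9))/(-9) - 1/(-230) = -3*(-1/9)*(16 - 1/9) - 1*(-1/230) = -3*(-1/9)*143/9 + 1/230 = 143/27 + 1/230 = 32917/6210 ≈ 5.3006)
v = -32917/20700 (v = 32917/(6210*(((1/3)*(-10)))) = 32917/(6210*(-10/3)) = (32917/6210)*(-3/10) = -32917/20700 ≈ -1.5902)
v**2 = (-32917/20700)**2 = 1083528889/428490000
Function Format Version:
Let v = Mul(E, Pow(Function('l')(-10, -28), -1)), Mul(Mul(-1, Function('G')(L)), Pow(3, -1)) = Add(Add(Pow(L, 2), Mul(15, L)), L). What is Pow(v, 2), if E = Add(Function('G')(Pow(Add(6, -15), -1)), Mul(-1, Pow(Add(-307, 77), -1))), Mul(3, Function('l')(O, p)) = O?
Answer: Rational(1083528889, 428490000) ≈ 2.5287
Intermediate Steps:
Function('l')(O, p) = Mul(Rational(1, 3), O)
Function('G')(L) = Add(Mul(-48, L), Mul(-3, Pow(L, 2))) (Function('G')(L) = Mul(-3, Add(Add(Pow(L, 2), Mul(15, L)), L)) = Mul(-3, Add(Pow(L, 2), Mul(16, L))) = Add(Mul(-48, L), Mul(-3, Pow(L, 2))))
E = Rational(32917, 6210) (E = Add(Mul(-3, Pow(Add(6, -15), -1), Add(16, Pow(Add(6, -15), -1))), Mul(-1, Pow(Add(-307, 77), -1))) = Add(Mul(-3, Pow(-9, -1), Add(16, Pow(-9, -1))), Mul(-1, Pow(-230, -1))) = Add(Mul(-3, Rational(-1, 9), Add(16, Rational(-1, 9))), Mul(-1, Rational(-1, 230))) = Add(Mul(-3, Rational(-1, 9), Rational(143, 9)), Rational(1, 230)) = Add(Rational(143, 27), Rational(1, 230)) = Rational(32917, 6210) ≈ 5.3006)
v = Rational(-32917, 20700) (v = Mul(Rational(32917, 6210), Pow(Mul(Rational(1, 3), -10), -1)) = Mul(Rational(32917, 6210), Pow(Rational(-10, 3), -1)) = Mul(Rational(32917, 6210), Rational(-3, 10)) = Rational(-32917, 20700) ≈ -1.5902)
Pow(v, 2) = Pow(Rational(-32917, 20700), 2) = Rational(1083528889, 428490000)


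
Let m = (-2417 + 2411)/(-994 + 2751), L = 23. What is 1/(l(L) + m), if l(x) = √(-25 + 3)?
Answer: -5271/33957557 - 3087049*I*√22/67915114 ≈ -0.00015522 - 0.2132*I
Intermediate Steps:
m = -6/1757 ≈ -0.0034149
l(x) = I*√22 (l(x) = √(-22) = I*√22)
1/(l(L) + m) = 1/(I*√22 - 6/1757) = 1/(-6/1757 + I*√22)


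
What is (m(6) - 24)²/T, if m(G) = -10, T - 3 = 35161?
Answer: 289/8791 ≈ 0.032875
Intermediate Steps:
T = 35164 (T = 3 + 35161 = 35164)
(m(6) - 24)²/T = (-10 - 24)²/35164 = (-34)²*(1/35164) = 1156*(1/35164) = 289/8791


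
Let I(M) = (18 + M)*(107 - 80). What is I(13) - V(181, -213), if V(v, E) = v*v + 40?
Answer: -31964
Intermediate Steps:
V(v, E) = 40 + v² (V(v, E) = v² + 40 = 40 + v²)
I(M) = 486 + 27*M (I(M) = (18 + M)*27 = 486 + 27*M)
I(13) - V(181, -213) = (486 + 27*13) - (40 + 181²) = (486 + 351) - (40 + 32761) = 837 - 1*32801 = 837 - 32801 = -31964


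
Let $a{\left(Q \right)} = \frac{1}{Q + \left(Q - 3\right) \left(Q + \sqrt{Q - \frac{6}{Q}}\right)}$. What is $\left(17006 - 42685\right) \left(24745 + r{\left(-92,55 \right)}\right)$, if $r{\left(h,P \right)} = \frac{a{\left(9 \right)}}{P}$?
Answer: $- \frac{42741987940834}{67265} + \frac{51358 \sqrt{3}}{40359} \approx -6.3543 \cdot 10^{8}$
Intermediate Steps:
$a{\left(Q \right)} = \frac{1}{Q + \left(-3 + Q\right) \left(Q + \sqrt{Q - \frac{6}{Q}}\right)}$
$r{\left(h,P \right)} = \frac{1}{P \left(63 + 10 \sqrt{3}\right)}$ ($r{\left(h,P \right)} = \frac{1}{\left(9^{2} - 3 \sqrt{9 - \frac{6}{9}} - 18 + 9 \sqrt{9 - \frac{6}{9}}\right) P} = \frac{1}{\left(81 - 3 \sqrt{9 - \frac{2}{3}} - 18 + 9 \sqrt{9 - \frac{2}{3}}\right) P} = \frac{1}{\left(81 - 3 \sqrt{\frac{25}{3}} - 18 + 9 \sqrt{\frac{25}{3}}\right) P} = \frac{1}{\left(81 - 3 \frac{5 \sqrt{3}}{3} - 18 + 9 \frac{5 \sqrt{3}}{3}\right) P} = \frac{1}{\left(81 - 5 \sqrt{3} - 18 + 15 \sqrt{3}\right) P} = \frac{1}{\left(63 + 10 \sqrt{3}\right) P} = \frac{1}{P \left(63 + 10 \sqrt{3}\right)}$)
$\left(17006 - 42685\right) \left(24745 + r{\left(-92,55 \right)}\right) = \left(17006 - 42685\right) \left(24745 + \frac{1}{55 \left(63 + 10 \sqrt{3}\right)}\right) = - 25679 \left(24745 + \frac{1}{55 \left(63 + 10 \sqrt{3}\right)}\right) = -635426855 - \frac{25679}{55 \left(63 + 10 \sqrt{3}\right)}$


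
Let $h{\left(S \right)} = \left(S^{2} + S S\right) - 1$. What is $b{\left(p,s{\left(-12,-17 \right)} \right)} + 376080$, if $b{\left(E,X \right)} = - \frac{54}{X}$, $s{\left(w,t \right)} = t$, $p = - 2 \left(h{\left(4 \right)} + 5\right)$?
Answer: $\frac{6393414}{17} \approx 3.7608 \cdot 10^{5}$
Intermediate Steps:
$h{\left(S \right)} = -1 + 2 S^{2}$ ($h{\left(S \right)} = \left(S^{2} + S^{2}\right) - 1 = 2 S^{2} - 1 = -1 + 2 S^{2}$)
$p = -72$ ($p = - 2 \left(\left(-1 + 2 \cdot 4^{2}\right) + 5\right) = - 2 \left(\left(-1 + 2 \cdot 16\right) + 5\right) = - 2 \left(\left(-1 + 32\right) + 5\right) = - 2 \left(31 + 5\right) = \left(-2\right) 36 = -72$)
$b{\left(p,s{\left(-12,-17 \right)} \right)} + 376080 = - \frac{54}{-17} + 376080 = \left(-54\right) \left(- \frac{1}{17}\right) + 376080 = \frac{54}{17} + 376080 = \frac{6393414}{17}$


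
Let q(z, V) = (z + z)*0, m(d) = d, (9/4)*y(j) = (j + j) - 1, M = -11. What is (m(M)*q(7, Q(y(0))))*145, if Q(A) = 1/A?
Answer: 0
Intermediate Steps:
y(j) = -4/9 + 8*j/9 (y(j) = 4*((j + j) - 1)/9 = 4*(2*j - 1)/9 = 4*(-1 + 2*j)/9 = -4/9 + 8*j/9)
q(z, V) = 0 (q(z, V) = (2*z)*0 = 0)
(m(M)*q(7, Q(y(0))))*145 = -11*0*145 = 0*145 = 0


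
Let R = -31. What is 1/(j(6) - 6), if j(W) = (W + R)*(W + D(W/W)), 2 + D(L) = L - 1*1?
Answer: -1/106 ≈ -0.0094340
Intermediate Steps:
D(L) = -3 + L (D(L) = -2 + (L - 1*1) = -2 + (L - 1) = -2 + (-1 + L) = -3 + L)
j(W) = (-31 + W)*(-2 + W) (j(W) = (W - 31)*(W + (-3 + W/W)) = (-31 + W)*(W + (-3 + 1)) = (-31 + W)*(W - 2) = (-31 + W)*(-2 + W))
1/(j(6) - 6) = 1/((62 + 6² - 33*6) - 6) = 1/((62 + 36 - 198) - 6) = 1/(-100 - 6) = 1/(-106) = -1/106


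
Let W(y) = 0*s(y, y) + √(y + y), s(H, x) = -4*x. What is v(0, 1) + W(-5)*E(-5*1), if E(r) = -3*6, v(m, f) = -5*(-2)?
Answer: 10 - 18*I*√10 ≈ 10.0 - 56.921*I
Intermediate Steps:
v(m, f) = 10
E(r) = -18
W(y) = √2*√y (W(y) = 0*(-4*y) + √(y + y) = 0 + √(2*y) = 0 + √2*√y = √2*√y)
v(0, 1) + W(-5)*E(-5*1) = 10 + (√2*√(-5))*(-18) = 10 + (√2*(I*√5))*(-18) = 10 + (I*√10)*(-18) = 10 - 18*I*√10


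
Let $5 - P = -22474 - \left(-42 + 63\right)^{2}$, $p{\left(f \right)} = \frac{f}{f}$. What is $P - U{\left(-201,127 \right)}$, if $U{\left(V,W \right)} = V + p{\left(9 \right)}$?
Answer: $23120$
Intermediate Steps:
$p{\left(f \right)} = 1$
$P = 22920$ ($P = 5 - \left(-22474 - \left(-42 + 63\right)^{2}\right) = 5 - \left(-22474 - 21^{2}\right) = 5 - \left(-22474 - 441\right) = 5 - -22915 = 5 + 22915 = 22920$)
$U{\left(V,W \right)} = 1 + V$ ($U{\left(V,W \right)} = V + 1 = 1 + V$)
$P - U{\left(-201,127 \right)} = 22920 - \left(1 - 201\right) = 22920 - -200 = 22920 + 200 = 23120$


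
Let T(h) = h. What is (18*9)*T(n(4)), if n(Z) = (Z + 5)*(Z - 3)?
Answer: 1458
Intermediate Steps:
n(Z) = (-3 + Z)*(5 + Z) (n(Z) = (5 + Z)*(-3 + Z) = (-3 + Z)*(5 + Z))
(18*9)*T(n(4)) = (18*9)*(-15 + 4² + 2*4) = 162*(-15 + 16 + 8) = 162*9 = 1458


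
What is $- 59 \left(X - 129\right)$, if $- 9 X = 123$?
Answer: $\frac{25252}{3} \approx 8417.3$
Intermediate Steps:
$X = - \frac{41}{3}$ ($X = \left(- \frac{1}{9}\right) 123 = - \frac{41}{3} \approx -13.667$)
$- 59 \left(X - 129\right) = - 59 \left(- \frac{41}{3} - 129\right) = \left(-59\right) \left(- \frac{428}{3}\right) = \frac{25252}{3}$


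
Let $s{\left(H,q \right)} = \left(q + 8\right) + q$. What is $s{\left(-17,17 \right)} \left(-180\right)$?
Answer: $-7560$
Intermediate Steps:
$s{\left(H,q \right)} = 8 + 2 q$ ($s{\left(H,q \right)} = \left(8 + q\right) + q = 8 + 2 q$)
$s{\left(-17,17 \right)} \left(-180\right) = \left(8 + 2 \cdot 17\right) \left(-180\right) = \left(8 + 34\right) \left(-180\right) = 42 \left(-180\right) = -7560$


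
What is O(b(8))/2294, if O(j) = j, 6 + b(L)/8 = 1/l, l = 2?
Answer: -22/1147 ≈ -0.019180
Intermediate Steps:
b(L) = -44 (b(L) = -48 + 8/2 = -48 + 8*(1/2) = -48 + 4 = -44)
O(b(8))/2294 = -44/2294 = -44*1/2294 = -22/1147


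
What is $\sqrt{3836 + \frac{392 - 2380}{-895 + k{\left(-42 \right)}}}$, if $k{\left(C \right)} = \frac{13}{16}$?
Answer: $\frac{2 \sqrt{196411718055}}{14307} \approx 61.953$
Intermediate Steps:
$k{\left(C \right)} = \frac{13}{16}$ ($k{\left(C \right)} = 13 \cdot \frac{1}{16} = \frac{13}{16}$)
$\sqrt{3836 + \frac{392 - 2380}{-895 + k{\left(-42 \right)}}} = \sqrt{3836 + \frac{392 - 2380}{-895 + \frac{13}{16}}} = \sqrt{3836 - \frac{1988}{- \frac{14307}{16}}} = \sqrt{3836 - - \frac{31808}{14307}} = \sqrt{3836 + \frac{31808}{14307}} = \sqrt{\frac{54913460}{14307}} = \frac{2 \sqrt{196411718055}}{14307}$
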